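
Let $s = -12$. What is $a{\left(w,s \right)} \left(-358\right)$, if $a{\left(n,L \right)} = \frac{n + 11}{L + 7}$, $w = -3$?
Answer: $\frac{2864}{5} \approx 572.8$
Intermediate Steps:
$a{\left(n,L \right)} = \frac{11 + n}{7 + L}$
$a{\left(w,s \right)} \left(-358\right) = \frac{11 - 3}{7 - 12} \left(-358\right) = \frac{1}{-5} \cdot 8 \left(-358\right) = \left(- \frac{1}{5}\right) 8 \left(-358\right) = \left(- \frac{8}{5}\right) \left(-358\right) = \frac{2864}{5}$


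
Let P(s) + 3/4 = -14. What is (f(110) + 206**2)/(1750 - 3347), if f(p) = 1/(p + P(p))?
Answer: -16168120/608457 ≈ -26.572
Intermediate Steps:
P(s) = -59/4 (P(s) = -3/4 - 14 = -59/4)
f(p) = 1/(-59/4 + p) (f(p) = 1/(p - 59/4) = 1/(-59/4 + p))
(f(110) + 206**2)/(1750 - 3347) = (4/(-59 + 4*110) + 206**2)/(1750 - 3347) = (4/(-59 + 440) + 42436)/(-1597) = (4/381 + 42436)*(-1/1597) = (16168120/381)*(-1/1597) = -16168120/608457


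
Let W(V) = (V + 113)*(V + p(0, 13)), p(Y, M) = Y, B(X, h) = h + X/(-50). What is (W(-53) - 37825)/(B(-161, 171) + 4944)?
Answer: -2050250/255911 ≈ -8.0116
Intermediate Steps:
B(X, h) = h - X/50 (B(X, h) = h + X*(-1/50) = h - X/50)
W(V) = V*(113 + V) (W(V) = (V + 113)*(V + 0) = (113 + V)*V = V*(113 + V))
(W(-53) - 37825)/(B(-161, 171) + 4944) = (-53*(113 - 53) - 37825)/((171 - 1/50*(-161)) + 4944) = (-53*60 - 37825)/((171 + 161/50) + 4944) = (-3180 - 37825)/(8711/50 + 4944) = -41005/255911/50 = -41005*50/255911 = -2050250/255911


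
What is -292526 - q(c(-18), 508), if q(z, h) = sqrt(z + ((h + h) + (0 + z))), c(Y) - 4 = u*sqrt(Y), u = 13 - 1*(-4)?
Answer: -292526 - sqrt(1024 + 102*I*sqrt(2)) ≈ -2.9256e+5 - 2.2484*I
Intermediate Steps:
u = 17 (u = 13 + 4 = 17)
c(Y) = 4 + 17*sqrt(Y)
q(z, h) = sqrt(2*h + 2*z) (q(z, h) = sqrt(z + (2*h + z)) = sqrt(z + (z + 2*h)) = sqrt(2*h + 2*z))
-292526 - q(c(-18), 508) = -292526 - sqrt(2*508 + 2*(4 + 17*sqrt(-18))) = -292526 - sqrt(1016 + 2*(4 + 17*(3*I*sqrt(2)))) = -292526 - sqrt(1016 + 2*(4 + 51*I*sqrt(2))) = -292526 - sqrt(1016 + (8 + 102*I*sqrt(2))) = -292526 - sqrt(1024 + 102*I*sqrt(2))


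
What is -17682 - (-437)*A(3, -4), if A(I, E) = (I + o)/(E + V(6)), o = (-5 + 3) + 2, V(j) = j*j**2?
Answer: -3747273/212 ≈ -17676.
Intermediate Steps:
V(j) = j**3
o = 0 (o = -2 + 2 = 0)
A(I, E) = I/(216 + E) (A(I, E) = (I + 0)/(E + 6**3) = I/(E + 216) = I/(216 + E))
-17682 - (-437)*A(3, -4) = -17682 - (-437)*3/(216 - 4) = -17682 - (-437)*3/212 = -17682 - 1*(-1311/212) = -17682 + 1311/212 = -3747273/212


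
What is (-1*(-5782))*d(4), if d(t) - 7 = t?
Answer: 63602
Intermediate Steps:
d(t) = 7 + t
(-1*(-5782))*d(4) = (-1*(-5782))*(7 + 4) = 5782*11 = 63602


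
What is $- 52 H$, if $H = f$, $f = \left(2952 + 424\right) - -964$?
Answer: $-225680$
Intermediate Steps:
$f = 4340$ ($f = 3376 + \left(990 - 26\right) = 3376 + 964 = 4340$)
$H = 4340$
$- 52 H = \left(-52\right) 4340 = -225680$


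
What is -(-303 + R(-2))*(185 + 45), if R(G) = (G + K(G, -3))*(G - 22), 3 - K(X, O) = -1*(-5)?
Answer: 47610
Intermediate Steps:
K(X, O) = -2 (K(X, O) = 3 - (-1)*(-5) = 3 - 1*5 = 3 - 5 = -2)
R(G) = (-22 + G)*(-2 + G) (R(G) = (G - 2)*(G - 22) = (-2 + G)*(-22 + G) = (-22 + G)*(-2 + G))
-(-303 + R(-2))*(185 + 45) = -(-303 + (44 + (-2)² - 24*(-2)))*(185 + 45) = -(-303 + (44 + 4 + 48))*230 = -(-303 + 96)*230 = -(-207)*230 = -1*(-47610) = 47610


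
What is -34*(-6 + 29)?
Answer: -782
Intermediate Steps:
-34*(-6 + 29) = -34*23 = -782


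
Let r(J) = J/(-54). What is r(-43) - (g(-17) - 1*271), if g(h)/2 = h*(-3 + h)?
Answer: -22043/54 ≈ -408.20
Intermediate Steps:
g(h) = 2*h*(-3 + h) (g(h) = 2*(h*(-3 + h)) = 2*h*(-3 + h))
r(J) = -J/54 (r(J) = J*(-1/54) = -J/54)
r(-43) - (g(-17) - 1*271) = -1/54*(-43) - (2*(-17)*(-3 - 17) - 1*271) = 43/54 - (2*(-17)*(-20) - 271) = 43/54 - (680 - 271) = 43/54 - 1*409 = 43/54 - 409 = -22043/54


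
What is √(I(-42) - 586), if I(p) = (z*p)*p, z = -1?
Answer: 5*I*√94 ≈ 48.477*I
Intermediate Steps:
I(p) = -p² (I(p) = (-p)*p = -p²)
√(I(-42) - 586) = √(-1*(-42)² - 586) = √(-1*1764 - 586) = √(-1764 - 586) = √(-2350) = 5*I*√94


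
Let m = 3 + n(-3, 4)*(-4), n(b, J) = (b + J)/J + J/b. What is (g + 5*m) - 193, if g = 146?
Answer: -31/3 ≈ -10.333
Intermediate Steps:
n(b, J) = J/b + (J + b)/J (n(b, J) = (J + b)/J + J/b = J/b + (J + b)/J)
m = 22/3 (m = 3 + (1 + 4/(-3) - 3/4)*(-4) = 3 + (1 + 4*(-⅓) - 3*¼)*(-4) = 3 + (1 - 4/3 - ¾)*(-4) = 3 - 13/12*(-4) = 3 + 13/3 = 22/3 ≈ 7.3333)
(g + 5*m) - 193 = (146 + 5*(22/3)) - 193 = (146 + 110/3) - 193 = 548/3 - 193 = -31/3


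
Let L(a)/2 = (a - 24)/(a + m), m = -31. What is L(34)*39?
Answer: 260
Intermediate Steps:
L(a) = 2*(-24 + a)/(-31 + a) (L(a) = 2*((a - 24)/(a - 31)) = 2*((-24 + a)/(-31 + a)) = 2*(-24 + a)/(-31 + a))
L(34)*39 = (2*(-24 + 34)/(-31 + 34))*39 = (2*10/3)*39 = (2*(1/3)*10)*39 = (20/3)*39 = 260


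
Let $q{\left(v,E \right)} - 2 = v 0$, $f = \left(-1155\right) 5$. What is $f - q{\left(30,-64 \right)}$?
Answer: $-5777$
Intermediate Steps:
$f = -5775$
$q{\left(v,E \right)} = 2$ ($q{\left(v,E \right)} = 2 + v 0 = 2 + 0 = 2$)
$f - q{\left(30,-64 \right)} = -5775 - 2 = -5777$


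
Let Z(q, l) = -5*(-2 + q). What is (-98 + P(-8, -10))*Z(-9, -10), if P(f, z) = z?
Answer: -5940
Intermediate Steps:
Z(q, l) = 10 - 5*q
(-98 + P(-8, -10))*Z(-9, -10) = (-98 - 10)*(10 - 5*(-9)) = -108*(10 + 45) = -108*55 = -5940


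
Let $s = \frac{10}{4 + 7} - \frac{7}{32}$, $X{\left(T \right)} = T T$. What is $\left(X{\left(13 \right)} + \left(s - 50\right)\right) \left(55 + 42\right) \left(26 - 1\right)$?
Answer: $\frac{102167675}{352} \approx 2.9025 \cdot 10^{5}$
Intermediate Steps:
$X{\left(T \right)} = T^{2}$
$s = \frac{243}{352}$ ($s = \frac{10}{11} - \frac{7}{32} = \frac{243}{352} \approx 0.69034$)
$\left(X{\left(13 \right)} + \left(s - 50\right)\right) \left(55 + 42\right) \left(26 - 1\right) = \left(13^{2} + \left(\frac{243}{352} - 50\right)\right) \left(55 + 42\right) \left(26 - 1\right) = \left(169 - \frac{17357}{352}\right) 97 \cdot 25 = \frac{42131}{352} \cdot 2425 = \frac{102167675}{352}$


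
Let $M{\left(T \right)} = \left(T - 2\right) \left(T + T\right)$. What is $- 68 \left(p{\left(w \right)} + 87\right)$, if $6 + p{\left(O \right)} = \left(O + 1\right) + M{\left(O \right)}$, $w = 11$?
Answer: $-19788$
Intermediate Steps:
$M{\left(T \right)} = 2 T \left(-2 + T\right)$ ($M{\left(T \right)} = \left(-2 + T\right) 2 T = 2 T \left(-2 + T\right)$)
$p{\left(O \right)} = -5 + O + 2 O \left(-2 + O\right)$ ($p{\left(O \right)} = -6 + \left(\left(O + 1\right) + 2 O \left(-2 + O\right)\right) = -6 + \left(\left(1 + O\right) + 2 O \left(-2 + O\right)\right) = -6 + \left(1 + O + 2 O \left(-2 + O\right)\right) = -5 + O + 2 O \left(-2 + O\right)$)
$- 68 \left(p{\left(w \right)} + 87\right) = - 68 \left(\left(-5 + 11 + 2 \cdot 11 \left(-2 + 11\right)\right) + 87\right) = - 68 \left(\left(-5 + 11 + 2 \cdot 11 \cdot 9\right) + 87\right) = - 68 \left(\left(-5 + 11 + 198\right) + 87\right) = - 68 \left(204 + 87\right) = \left(-68\right) 291 = -19788$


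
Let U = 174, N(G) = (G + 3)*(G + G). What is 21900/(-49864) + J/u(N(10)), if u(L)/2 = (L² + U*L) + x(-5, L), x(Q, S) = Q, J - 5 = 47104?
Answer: -162070614/703300555 ≈ -0.23044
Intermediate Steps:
J = 47109 (J = 5 + 47104 = 47109)
N(G) = 2*G*(3 + G) (N(G) = (3 + G)*(2*G) = 2*G*(3 + G))
u(L) = -10 + 2*L² + 348*L (u(L) = 2*((L² + 174*L) - 5) = 2*(-5 + L² + 174*L) = -10 + 2*L² + 348*L)
21900/(-49864) + J/u(N(10)) = 21900/(-49864) + 47109/(-10 + 2*(2*10*(3 + 10))² + 348*(2*10*(3 + 10))) = 21900*(-1/49864) + 47109/(-10 + 2*(2*10*13)² + 348*(2*10*13)) = -5475/12466 + 47109/(-10 + 2*260² + 348*260) = -5475/12466 + 47109/(-10 + 2*67600 + 90480) = -5475/12466 + 47109/(-10 + 135200 + 90480) = -5475/12466 + 47109/225670 = -162070614/703300555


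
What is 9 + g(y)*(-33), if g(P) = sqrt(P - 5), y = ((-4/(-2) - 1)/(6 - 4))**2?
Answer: 9 - 33*I*sqrt(19)/2 ≈ 9.0 - 71.922*I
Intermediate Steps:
y = 1/4 (y = ((-4*(-1/2) - 1)/2)**2 = ((2 - 1)*(1/2))**2 = (1*(1/2))**2 = (1/2)**2 = 1/4 ≈ 0.25000)
g(P) = sqrt(-5 + P)
9 + g(y)*(-33) = 9 + sqrt(-5 + 1/4)*(-33) = 9 + sqrt(-19/4)*(-33) = 9 + (I*sqrt(19)/2)*(-33) = 9 - 33*I*sqrt(19)/2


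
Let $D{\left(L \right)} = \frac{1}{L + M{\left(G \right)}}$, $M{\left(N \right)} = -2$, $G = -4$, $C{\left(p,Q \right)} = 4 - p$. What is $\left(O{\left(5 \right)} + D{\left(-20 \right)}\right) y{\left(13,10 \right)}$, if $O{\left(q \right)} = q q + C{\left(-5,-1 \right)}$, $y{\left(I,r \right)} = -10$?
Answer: $- \frac{3735}{11} \approx -339.55$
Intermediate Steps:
$O{\left(q \right)} = 9 + q^{2}$ ($O{\left(q \right)} = q q + \left(4 - -5\right) = q^{2} + \left(4 + 5\right) = q^{2} + 9 = 9 + q^{2}$)
$D{\left(L \right)} = \frac{1}{-2 + L}$ ($D{\left(L \right)} = \frac{1}{L - 2} = \frac{1}{-2 + L}$)
$\left(O{\left(5 \right)} + D{\left(-20 \right)}\right) y{\left(13,10 \right)} = \left(\left(9 + 5^{2}\right) + \frac{1}{-2 - 20}\right) \left(-10\right) = \left(\left(9 + 25\right) + \frac{1}{-22}\right) \left(-10\right) = \left(34 - \frac{1}{22}\right) \left(-10\right) = \frac{747}{22} \left(-10\right) = - \frac{3735}{11}$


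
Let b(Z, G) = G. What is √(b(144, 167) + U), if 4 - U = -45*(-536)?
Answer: 3*I*√2661 ≈ 154.75*I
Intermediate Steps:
U = -24116 (U = 4 - (-45)*(-536) = 4 - 1*24120 = 4 - 24120 = -24116)
√(b(144, 167) + U) = √(167 - 24116) = √(-23949) = 3*I*√2661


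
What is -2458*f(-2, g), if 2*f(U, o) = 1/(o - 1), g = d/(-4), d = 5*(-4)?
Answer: -1229/4 ≈ -307.25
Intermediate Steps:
d = -20
g = 5 (g = -20/(-4) = -20*(-¼) = 5)
f(U, o) = 1/(2*(-1 + o)) (f(U, o) = 1/(2*(o - 1)) = 1/(2*(-1 + o)))
-2458*f(-2, g) = -1229/(-1 + 5) = -1229/4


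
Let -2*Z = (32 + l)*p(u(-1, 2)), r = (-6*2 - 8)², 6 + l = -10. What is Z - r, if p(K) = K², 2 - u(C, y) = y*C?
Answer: -528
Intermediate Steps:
u(C, y) = 2 - C*y (u(C, y) = 2 - y*C = 2 - C*y)
l = -16 (l = -6 - 10 = -16)
r = 400 (r = (-12 - 8)² = (-20)² = 400)
Z = -128 (Z = -(32 - 16)*(2 - 1*(-1)*2)²/2 = -8*(2 + 2)² = -8*4² = -8*16 = -½*256 = -128)
Z - r = -128 - 1*400 = -128 - 400 = -528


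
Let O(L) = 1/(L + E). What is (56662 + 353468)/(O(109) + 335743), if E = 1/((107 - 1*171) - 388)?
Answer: 2245097190/1837894537 ≈ 1.2216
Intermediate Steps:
E = -1/452 (E = 1/((107 - 171) - 388) = 1/(-64 - 388) = 1/(-452) = -1/452 ≈ -0.0022124)
O(L) = 1/(-1/452 + L) (O(L) = 1/(L - 1/452) = 1/(-1/452 + L))
(56662 + 353468)/(O(109) + 335743) = (56662 + 353468)/(452/(-1 + 452*109) + 335743) = 410130/(452/(-1 + 49268) + 335743) = 410130/(452/49267 + 335743) = 410130/(16541050833/49267) = 410130*(49267/16541050833) = 2245097190/1837894537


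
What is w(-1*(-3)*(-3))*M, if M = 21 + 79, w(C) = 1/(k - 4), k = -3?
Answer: -100/7 ≈ -14.286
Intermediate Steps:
w(C) = -⅐ (w(C) = 1/(-3 - 4) = 1/(-7) = -⅐)
M = 100
w(-1*(-3)*(-3))*M = -⅐*100 = -100/7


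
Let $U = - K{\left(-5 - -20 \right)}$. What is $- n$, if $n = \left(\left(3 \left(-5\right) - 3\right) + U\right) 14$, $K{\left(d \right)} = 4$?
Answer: $308$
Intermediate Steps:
$U = -4$ ($U = \left(-1\right) 4 = -4$)
$n = -308$ ($n = \left(\left(3 \left(-5\right) - 3\right) - 4\right) 14 = \left(\left(-15 - 3\right) - 4\right) 14 = \left(-18 - 4\right) 14 = \left(-22\right) 14 = -308$)
$- n = \left(-1\right) \left(-308\right) = 308$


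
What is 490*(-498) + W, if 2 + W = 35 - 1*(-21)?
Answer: -243966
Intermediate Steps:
W = 54 (W = -2 + (35 - 1*(-21)) = -2 + (35 + 21) = -2 + 56 = 54)
490*(-498) + W = 490*(-498) + 54 = -244020 + 54 = -243966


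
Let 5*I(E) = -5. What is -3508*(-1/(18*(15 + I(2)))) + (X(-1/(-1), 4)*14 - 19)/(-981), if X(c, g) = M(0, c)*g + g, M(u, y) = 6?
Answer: 30994/2289 ≈ 13.540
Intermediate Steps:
I(E) = -1 (I(E) = (⅕)*(-5) = -1)
X(c, g) = 7*g (X(c, g) = 6*g + g = 7*g)
-3508*(-1/(18*(15 + I(2)))) + (X(-1/(-1), 4)*14 - 19)/(-981) = -3508*(-1/(18*(15 - 1))) + ((7*4)*14 - 19)/(-981) = -3508/((-18*14)) + (28*14 - 19)*(-1/981) = -3508/(-252) + (392 - 19)*(-1/981) = -3508*(-1/252) + 373*(-1/981) = 877/63 - 373/981 = 30994/2289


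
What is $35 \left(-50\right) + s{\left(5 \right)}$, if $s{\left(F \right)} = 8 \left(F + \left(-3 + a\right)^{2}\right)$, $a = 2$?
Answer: $-1702$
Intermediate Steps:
$s{\left(F \right)} = 8 + 8 F$ ($s{\left(F \right)} = 8 \left(F + \left(-3 + 2\right)^{2}\right) = 8 \left(F + \left(-1\right)^{2}\right) = 8 \left(F + 1\right) = 8 \left(1 + F\right) = 8 + 8 F$)
$35 \left(-50\right) + s{\left(5 \right)} = 35 \left(-50\right) + \left(8 + 8 \cdot 5\right) = -1750 + \left(8 + 40\right) = -1750 + 48 = -1702$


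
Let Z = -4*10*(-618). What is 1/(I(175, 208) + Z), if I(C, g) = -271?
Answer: 1/24449 ≈ 4.0901e-5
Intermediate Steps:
Z = 24720 (Z = -40*(-618) = 24720)
1/(I(175, 208) + Z) = 1/(-271 + 24720) = 1/24449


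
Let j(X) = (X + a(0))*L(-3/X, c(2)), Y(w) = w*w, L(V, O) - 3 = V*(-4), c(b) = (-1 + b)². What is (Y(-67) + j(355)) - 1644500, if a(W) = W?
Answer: -1638934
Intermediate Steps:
L(V, O) = 3 - 4*V (L(V, O) = 3 + V*(-4) = 3 - 4*V)
Y(w) = w²
j(X) = X*(3 + 12/X) (j(X) = (X + 0)*(3 - (-12)/X) = X*(3 + 12/X))
(Y(-67) + j(355)) - 1644500 = ((-67)² + (12 + 3*355)) - 1644500 = (4489 + (12 + 1065)) - 1644500 = (4489 + 1077) - 1644500 = 5566 - 1644500 = -1638934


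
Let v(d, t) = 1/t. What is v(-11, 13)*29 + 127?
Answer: 1680/13 ≈ 129.23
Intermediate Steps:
v(-11, 13)*29 + 127 = 29/13 + 127 = 1680/13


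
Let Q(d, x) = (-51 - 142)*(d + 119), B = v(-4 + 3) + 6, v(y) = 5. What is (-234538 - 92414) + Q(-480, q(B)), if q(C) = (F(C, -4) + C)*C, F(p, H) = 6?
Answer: -257279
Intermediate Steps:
B = 11 (B = 5 + 6 = 11)
q(C) = C*(6 + C) (q(C) = (6 + C)*C = C*(6 + C))
Q(d, x) = -22967 - 193*d (Q(d, x) = -193*(119 + d) = -22967 - 193*d)
(-234538 - 92414) + Q(-480, q(B)) = (-234538 - 92414) + (-22967 - 193*(-480)) = -326952 + (-22967 + 92640) = -326952 + 69673 = -257279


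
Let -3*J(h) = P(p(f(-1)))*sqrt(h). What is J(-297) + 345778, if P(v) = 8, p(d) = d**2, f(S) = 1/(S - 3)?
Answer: 345778 - 8*I*sqrt(33) ≈ 3.4578e+5 - 45.956*I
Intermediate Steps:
f(S) = 1/(-3 + S)
J(h) = -8*sqrt(h)/3
J(-297) + 345778 = -8*I*sqrt(33) + 345778 = 345778 - 8*I*sqrt(33)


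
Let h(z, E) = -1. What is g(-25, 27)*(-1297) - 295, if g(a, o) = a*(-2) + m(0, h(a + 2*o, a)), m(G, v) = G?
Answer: -65145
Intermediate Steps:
g(a, o) = -2*a (g(a, o) = a*(-2) + 0 = -2*a + 0 = -2*a)
g(-25, 27)*(-1297) - 295 = -2*(-25)*(-1297) - 295 = 50*(-1297) - 295 = -64850 - 295 = -65145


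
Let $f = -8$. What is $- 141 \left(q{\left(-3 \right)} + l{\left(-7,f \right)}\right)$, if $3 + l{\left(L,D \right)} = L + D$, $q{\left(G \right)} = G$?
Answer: $2961$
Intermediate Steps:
$l{\left(L,D \right)} = -3 + D + L$ ($l{\left(L,D \right)} = -3 + \left(L + D\right) = -3 + \left(D + L\right) = -3 + D + L$)
$- 141 \left(q{\left(-3 \right)} + l{\left(-7,f \right)}\right) = - 141 \left(-3 - 18\right) = \left(-141\right) \left(-21\right) = 2961$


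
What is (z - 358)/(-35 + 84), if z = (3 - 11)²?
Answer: -6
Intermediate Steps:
z = 64 (z = (-8)² = 64)
(z - 358)/(-35 + 84) = (64 - 358)/(-35 + 84) = -294/49 = -294*1/49 = -6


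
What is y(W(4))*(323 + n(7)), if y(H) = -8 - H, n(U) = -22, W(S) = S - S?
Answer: -2408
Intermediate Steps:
W(S) = 0
y(W(4))*(323 + n(7)) = (-8 - 1*0)*(323 - 22) = (-8 + 0)*301 = -8*301 = -2408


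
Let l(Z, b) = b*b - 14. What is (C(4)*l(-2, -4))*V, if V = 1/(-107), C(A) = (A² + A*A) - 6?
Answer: -52/107 ≈ -0.48598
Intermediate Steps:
l(Z, b) = -14 + b² (l(Z, b) = b² - 14 = -14 + b²)
C(A) = -6 + 2*A² (C(A) = (A² + A²) - 6 = 2*A² - 6 = -6 + 2*A²)
V = -1/107 ≈ -0.0093458
(C(4)*l(-2, -4))*V = ((-6 + 2*4²)*(-14 + (-4)²))*(-1/107) = ((-6 + 2*16)*(-14 + 16))*(-1/107) = ((-6 + 32)*2)*(-1/107) = (26*2)*(-1/107) = 52*(-1/107) = -52/107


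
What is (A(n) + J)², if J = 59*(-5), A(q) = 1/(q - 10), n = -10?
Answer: 34821801/400 ≈ 87055.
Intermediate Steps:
A(q) = 1/(-10 + q)
J = -295
(A(n) + J)² = (1/(-10 - 10) - 295)² = (1/(-20) - 295)² = (-1/20 - 295)² = (-5901/20)² = 34821801/400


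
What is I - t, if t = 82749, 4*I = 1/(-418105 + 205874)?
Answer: -70247612077/848924 ≈ -82749.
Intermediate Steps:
I = -1/848924 (I = 1/(4*(-418105 + 205874)) = (¼)/(-212231) = (¼)*(-1/212231) = -1/848924 ≈ -1.1780e-6)
I - t = -1/848924 - 1*82749 = -1/848924 - 82749 = -70247612077/848924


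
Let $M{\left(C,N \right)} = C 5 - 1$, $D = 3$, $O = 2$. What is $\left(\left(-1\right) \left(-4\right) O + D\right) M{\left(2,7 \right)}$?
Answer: $99$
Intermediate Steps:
$M{\left(C,N \right)} = -1 + 5 C$ ($M{\left(C,N \right)} = 5 C - 1 = -1 + 5 C$)
$\left(\left(-1\right) \left(-4\right) O + D\right) M{\left(2,7 \right)} = \left(\left(-1\right) \left(-4\right) 2 + 3\right) \left(-1 + 5 \cdot 2\right) = \left(4 \cdot 2 + 3\right) \left(-1 + 10\right) = \left(8 + 3\right) 9 = 11 \cdot 9 = 99$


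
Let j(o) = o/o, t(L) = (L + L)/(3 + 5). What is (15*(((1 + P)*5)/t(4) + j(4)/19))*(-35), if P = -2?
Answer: 49350/19 ≈ 2597.4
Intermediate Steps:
t(L) = L/4 (t(L) = (2*L)/8 = (2*L)*(⅛) = L/4)
j(o) = 1
(15*(((1 + P)*5)/t(4) + j(4)/19))*(-35) = (15*(((1 - 2)*5)/(((¼)*4)) + 1/19))*(-35) = (15*(-1*5/1 + 1*(1/19)))*(-35) = (15*(-5*1 + 1/19))*(-35) = (15*(-5 + 1/19))*(-35) = (15*(-94/19))*(-35) = -1410/19*(-35) = 49350/19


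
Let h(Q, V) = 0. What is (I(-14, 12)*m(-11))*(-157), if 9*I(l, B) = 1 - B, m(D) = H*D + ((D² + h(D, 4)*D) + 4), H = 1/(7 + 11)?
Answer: 3866753/162 ≈ 23869.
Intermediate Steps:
H = 1/18 ≈ 0.055556
m(D) = 4 + D² + D/18 (m(D) = D/18 + ((D² + 0*D) + 4) = D/18 + ((D² + 0) + 4) = D/18 + (D² + 4) = D/18 + (4 + D²) = 4 + D² + D/18)
I(l, B) = ⅑ - B/9 (I(l, B) = (1 - B)/9 = ⅑ - B/9)
(I(-14, 12)*m(-11))*(-157) = ((⅑ - ⅑*12)*(4 + (-11)² + (1/18)*(-11)))*(-157) = ((⅑ - 4/3)*(4 + 121 - 11/18))*(-157) = -11/9*2239/18*(-157) = -24629/162*(-157) = 3866753/162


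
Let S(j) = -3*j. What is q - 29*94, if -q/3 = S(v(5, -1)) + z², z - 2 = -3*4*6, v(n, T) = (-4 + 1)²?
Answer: -17345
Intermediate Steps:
v(n, T) = 9 (v(n, T) = (-3)² = 9)
z = -70 (z = 2 - 3*4*6 = 2 - 12*6 = 2 - 72 = -70)
q = -14619 (q = -3*(-3*9 + (-70)²) = -3*(-27 + 4900) = -3*4873 = -14619)
q - 29*94 = -14619 - 29*94 = -14619 - 1*2726 = -14619 - 2726 = -17345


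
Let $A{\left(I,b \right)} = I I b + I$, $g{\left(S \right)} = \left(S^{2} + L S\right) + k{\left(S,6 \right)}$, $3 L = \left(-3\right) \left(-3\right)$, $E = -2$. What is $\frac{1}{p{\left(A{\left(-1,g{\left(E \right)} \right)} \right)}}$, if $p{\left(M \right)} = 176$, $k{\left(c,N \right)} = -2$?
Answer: $\frac{1}{176} \approx 0.0056818$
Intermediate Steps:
$L = 3$ ($L = \frac{\left(-3\right) \left(-3\right)}{3} = \frac{1}{3} \cdot 9 = 3$)
$g{\left(S \right)} = -2 + S^{2} + 3 S$ ($g{\left(S \right)} = \left(S^{2} + 3 S\right) - 2 = -2 + S^{2} + 3 S$)
$A{\left(I,b \right)} = I + b I^{2}$ ($A{\left(I,b \right)} = I^{2} b + I = b I^{2} + I = I + b I^{2}$)
$\frac{1}{p{\left(A{\left(-1,g{\left(E \right)} \right)} \right)}} = \frac{1}{176}$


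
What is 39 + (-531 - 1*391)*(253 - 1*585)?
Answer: 306143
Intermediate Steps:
39 + (-531 - 1*391)*(253 - 1*585) = 39 + (-531 - 391)*(253 - 585) = 39 - 922*(-332) = 39 + 306104 = 306143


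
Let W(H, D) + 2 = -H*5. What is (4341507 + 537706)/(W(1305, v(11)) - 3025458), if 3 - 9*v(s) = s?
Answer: -4879213/3031985 ≈ -1.6092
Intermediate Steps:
v(s) = 1/3 - s/9
W(H, D) = -2 - 5*H (W(H, D) = -2 - H*5 = -2 - 5*H)
(4341507 + 537706)/(W(1305, v(11)) - 3025458) = (4341507 + 537706)/((-2 - 5*1305) - 3025458) = 4879213/((-2 - 6525) - 3025458) = 4879213/(-6527 - 3025458) = 4879213/(-3031985) = 4879213*(-1/3031985) = -4879213/3031985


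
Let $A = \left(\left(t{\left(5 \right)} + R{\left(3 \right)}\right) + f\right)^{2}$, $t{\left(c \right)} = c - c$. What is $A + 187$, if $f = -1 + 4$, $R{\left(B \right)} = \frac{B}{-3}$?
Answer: $191$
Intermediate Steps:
$t{\left(c \right)} = 0$
$R{\left(B \right)} = - \frac{B}{3}$ ($R{\left(B \right)} = B \left(- \frac{1}{3}\right) = - \frac{B}{3}$)
$f = 3$
$A = 4$ ($A = \left(\left(0 - 1\right) + 3\right)^{2} = \left(-1 + 3\right)^{2} = 2^{2} = 4$)
$A + 187 = 4 + 187 = 191$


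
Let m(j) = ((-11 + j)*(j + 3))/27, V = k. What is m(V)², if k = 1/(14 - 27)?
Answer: 369664/257049 ≈ 1.4381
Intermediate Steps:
k = -1/13 (k = 1/(-13) = -1/13 ≈ -0.076923)
V = -1/13 ≈ -0.076923
m(j) = (-11 + j)*(3 + j)/27 (m(j) = ((-11 + j)*(3 + j))*(1/27) = (-11 + j)*(3 + j)/27)
m(V)² = (-11/9 - 8/27*(-1/13) + (-1/13)²/27)² = (-11/9 + 8/351 + (1/27)*(1/169))² = (-11/9 + 8/351 + 1/4563)² = (-608/507)² = 369664/257049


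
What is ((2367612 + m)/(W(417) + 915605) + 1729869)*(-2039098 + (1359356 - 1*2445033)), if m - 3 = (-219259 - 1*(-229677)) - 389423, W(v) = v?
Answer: -2475759310194405600/458011 ≈ -5.4055e+12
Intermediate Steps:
m = -379002 (m = 3 + ((-219259 - 1*(-229677)) - 389423) = 3 + ((-219259 + 229677) - 389423) = 3 + (10418 - 389423) = 3 - 379005 = -379002)
((2367612 + m)/(W(417) + 915605) + 1729869)*(-2039098 + (1359356 - 1*2445033)) = ((2367612 - 379002)/(417 + 915605) + 1729869)*(-2039098 + (1359356 - 1*2445033)) = (1988610/916022 + 1729869)*(-2039098 + (1359356 - 2445033)) = (1988610*(1/916022) + 1729869)*(-2039098 - 1085677) = (994305/458011 + 1729869)*(-3124775) = (792300024864/458011)*(-3124775) = -2475759310194405600/458011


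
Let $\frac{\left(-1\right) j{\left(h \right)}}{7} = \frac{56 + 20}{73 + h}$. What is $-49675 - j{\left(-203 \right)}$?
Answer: $- \frac{3229141}{65} \approx -49679.0$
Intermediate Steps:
$j{\left(h \right)} = - \frac{532}{73 + h}$ ($j{\left(h \right)} = - 7 \frac{56 + 20}{73 + h} = - 7 \frac{76}{73 + h} = - \frac{532}{73 + h}$)
$-49675 - j{\left(-203 \right)} = -49675 - - \frac{532}{73 - 203} = -49675 - - \frac{532}{-130} = -49675 - \left(-532\right) \left(- \frac{1}{130}\right) = -49675 - \frac{266}{65} = - \frac{3229141}{65}$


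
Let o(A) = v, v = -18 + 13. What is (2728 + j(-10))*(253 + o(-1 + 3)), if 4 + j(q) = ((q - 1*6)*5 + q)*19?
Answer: 251472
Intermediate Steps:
v = -5
o(A) = -5
j(q) = -574 + 114*q (j(q) = -4 + ((q - 1*6)*5 + q)*19 = -4 + ((q - 6)*5 + q)*19 = -4 + ((-6 + q)*5 + q)*19 = -4 + ((-30 + 5*q) + q)*19 = -4 + (-30 + 6*q)*19 = -4 + (-570 + 114*q) = -574 + 114*q)
(2728 + j(-10))*(253 + o(-1 + 3)) = (2728 + (-574 + 114*(-10)))*(253 - 5) = (2728 + (-574 - 1140))*248 = (2728 - 1714)*248 = 1014*248 = 251472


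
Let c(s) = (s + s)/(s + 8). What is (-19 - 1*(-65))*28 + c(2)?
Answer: 6442/5 ≈ 1288.4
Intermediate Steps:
c(s) = 2*s/(8 + s) (c(s) = (2*s)/(8 + s) = 2*s/(8 + s))
(-19 - 1*(-65))*28 + c(2) = (-19 - 1*(-65))*28 + 2*2/(8 + 2) = (-19 + 65)*28 + 2*2/10 = 46*28 + 2*2*(⅒) = 1288 + ⅖ = 6442/5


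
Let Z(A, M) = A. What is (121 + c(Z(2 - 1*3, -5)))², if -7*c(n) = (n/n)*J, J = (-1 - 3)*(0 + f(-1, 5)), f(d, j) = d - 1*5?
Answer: 677329/49 ≈ 13823.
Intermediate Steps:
f(d, j) = -5 + d (f(d, j) = d - 5 = -5 + d)
J = 24 (J = (-1 - 3)*(0 + (-5 - 1)) = -4*(0 - 6) = -4*(-6) = 24)
c(n) = -24/7 (c(n) = -n/n*24/7 = -24/7)
(121 + c(Z(2 - 1*3, -5)))² = (121 - 24/7)² = (823/7)² = 677329/49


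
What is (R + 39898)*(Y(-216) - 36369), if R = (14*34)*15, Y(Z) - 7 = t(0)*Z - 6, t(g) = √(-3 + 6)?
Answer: -1710677984 - 10160208*√3 ≈ -1.7283e+9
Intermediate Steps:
t(g) = √3
Y(Z) = 1 + Z*√3 (Y(Z) = 7 + (√3*Z - 6) = 7 + (Z*√3 - 6) = 7 + (-6 + Z*√3) = 1 + Z*√3)
R = 7140 (R = 476*15 = 7140)
(R + 39898)*(Y(-216) - 36369) = (7140 + 39898)*((1 - 216*√3) - 36369) = 47038*(-36368 - 216*√3) = -1710677984 - 10160208*√3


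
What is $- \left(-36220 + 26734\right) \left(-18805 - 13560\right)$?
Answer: $-307014390$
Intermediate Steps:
$- \left(-36220 + 26734\right) \left(-18805 - 13560\right) = - \left(-9486\right) \left(-32365\right) = \left(-1\right) 307014390 = -307014390$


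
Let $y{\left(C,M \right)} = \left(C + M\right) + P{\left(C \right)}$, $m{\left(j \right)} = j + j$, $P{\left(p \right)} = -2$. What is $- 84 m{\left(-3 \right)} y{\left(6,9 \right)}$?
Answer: $6552$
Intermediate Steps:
$m{\left(j \right)} = 2 j$
$y{\left(C,M \right)} = -2 + C + M$ ($y{\left(C,M \right)} = \left(C + M\right) - 2 = -2 + C + M$)
$- 84 m{\left(-3 \right)} y{\left(6,9 \right)} = - 84 \cdot 2 \left(-3\right) \left(-2 + 6 + 9\right) = \left(-84\right) \left(-6\right) 13 = 504 \cdot 13 = 6552$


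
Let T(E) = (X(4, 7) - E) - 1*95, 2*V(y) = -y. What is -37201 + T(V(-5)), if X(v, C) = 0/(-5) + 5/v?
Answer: -149189/4 ≈ -37297.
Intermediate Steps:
V(y) = -y/2 (V(y) = (-y)/2 = -y/2)
X(v, C) = 5/v (X(v, C) = 0*(-⅕) + 5/v = 0 + 5/v = 5/v)
T(E) = -375/4 - E (T(E) = (5/4 - E) - 1*95 = (5*(¼) - E) - 95 = (5/4 - E) - 95 = -375/4 - E)
-37201 + T(V(-5)) = -37201 + (-375/4 - (-1)*(-5)/2) = -37201 + (-375/4 - 1*5/2) = -37201 + (-375/4 - 5/2) = -37201 - 385/4 = -149189/4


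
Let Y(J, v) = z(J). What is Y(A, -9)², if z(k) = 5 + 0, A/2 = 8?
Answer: 25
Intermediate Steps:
A = 16 (A = 2*8 = 16)
z(k) = 5
Y(J, v) = 5
Y(A, -9)² = 5² = 25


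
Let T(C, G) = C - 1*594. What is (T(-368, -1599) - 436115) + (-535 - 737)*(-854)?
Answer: 649211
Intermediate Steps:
T(C, G) = -594 + C (T(C, G) = C - 594 = -594 + C)
(T(-368, -1599) - 436115) + (-535 - 737)*(-854) = ((-594 - 368) - 436115) + (-535 - 737)*(-854) = (-962 - 436115) - 1272*(-854) = -437077 + 1086288 = 649211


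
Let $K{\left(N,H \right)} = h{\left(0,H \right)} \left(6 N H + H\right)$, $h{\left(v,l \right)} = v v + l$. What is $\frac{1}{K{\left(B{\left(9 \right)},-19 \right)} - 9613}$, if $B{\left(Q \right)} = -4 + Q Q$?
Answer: $\frac{1}{157530} \approx 6.348 \cdot 10^{-6}$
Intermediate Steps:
$B{\left(Q \right)} = -4 + Q^{2}$
$h{\left(v,l \right)} = l + v^{2}$ ($h{\left(v,l \right)} = v^{2} + l = l + v^{2}$)
$K{\left(N,H \right)} = H \left(H + 6 H N\right)$ ($K{\left(N,H \right)} = \left(H + 0^{2}\right) \left(6 N H + H\right) = \left(H + 0\right) \left(6 H N + H\right) = H \left(H + 6 H N\right)$)
$\frac{1}{K{\left(B{\left(9 \right)},-19 \right)} - 9613} = \frac{1}{\left(-19\right)^{2} \left(1 + 6 \left(-4 + 9^{2}\right)\right) - 9613} = \frac{1}{361 \left(1 + 6 \left(-4 + 81\right)\right) - 9613} = \frac{1}{361 \left(1 + 6 \cdot 77\right) - 9613} = \frac{1}{361 \left(1 + 462\right) - 9613} = \frac{1}{361 \cdot 463 - 9613} = \frac{1}{167143 - 9613} = \frac{1}{157530}$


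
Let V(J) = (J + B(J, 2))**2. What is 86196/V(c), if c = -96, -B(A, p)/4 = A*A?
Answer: 653/10348800 ≈ 6.3099e-5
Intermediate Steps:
B(A, p) = -4*A**2 (B(A, p) = -4*A*A = -4*A**2)
V(J) = (J - 4*J**2)**2
86196/V(c) = 86196/(((-96)**2*(-1 + 4*(-96))**2)) = 86196/((9216*(-1 - 384)**2)) = 86196/((9216*(-385)**2)) = 86196/((9216*148225)) = 86196/1366041600 = 86196*(1/1366041600) = 653/10348800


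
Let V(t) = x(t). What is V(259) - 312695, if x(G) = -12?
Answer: -312707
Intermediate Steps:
V(t) = -12
V(259) - 312695 = -12 - 312695 = -312707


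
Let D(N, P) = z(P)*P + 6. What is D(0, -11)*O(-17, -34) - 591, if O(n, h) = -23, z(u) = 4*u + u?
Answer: -14644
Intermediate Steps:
z(u) = 5*u
D(N, P) = 6 + 5*P² (D(N, P) = (5*P)*P + 6 = 5*P² + 6 = 6 + 5*P²)
D(0, -11)*O(-17, -34) - 591 = (6 + 5*(-11)²)*(-23) - 591 = (6 + 5*121)*(-23) - 591 = (6 + 605)*(-23) - 591 = 611*(-23) - 591 = -14053 - 591 = -14644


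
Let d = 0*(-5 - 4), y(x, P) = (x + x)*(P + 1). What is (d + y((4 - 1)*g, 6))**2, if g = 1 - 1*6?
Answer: 44100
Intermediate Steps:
g = -5 (g = 1 - 6 = -5)
y(x, P) = 2*x*(1 + P) (y(x, P) = (2*x)*(1 + P) = 2*x*(1 + P))
d = 0 (d = 0*(-9) = 0)
(d + y((4 - 1)*g, 6))**2 = (0 + 2*((4 - 1)*(-5))*(1 + 6))**2 = (0 + 2*(3*(-5))*7)**2 = (0 + 2*(-15)*7)**2 = (0 - 210)**2 = (-210)**2 = 44100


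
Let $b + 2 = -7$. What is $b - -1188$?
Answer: $1179$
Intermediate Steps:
$b = -9$ ($b = -2 - 7 = -9$)
$b - -1188 = -9 - -1188 = -9 + 1188 = 1179$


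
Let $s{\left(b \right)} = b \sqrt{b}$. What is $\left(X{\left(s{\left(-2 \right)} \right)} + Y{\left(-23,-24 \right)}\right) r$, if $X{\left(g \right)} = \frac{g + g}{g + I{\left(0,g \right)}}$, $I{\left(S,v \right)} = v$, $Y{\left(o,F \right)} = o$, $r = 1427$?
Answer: $-31394$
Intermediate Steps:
$s{\left(b \right)} = b^{\frac{3}{2}}$
$X{\left(g \right)} = 1$ ($X{\left(g \right)} = \frac{g + g}{g + g} = \frac{2 g}{2 g} = 2 g \frac{1}{2 g} = 1$)
$\left(X{\left(s{\left(-2 \right)} \right)} + Y{\left(-23,-24 \right)}\right) r = \left(1 - 23\right) 1427 = \left(-22\right) 1427 = -31394$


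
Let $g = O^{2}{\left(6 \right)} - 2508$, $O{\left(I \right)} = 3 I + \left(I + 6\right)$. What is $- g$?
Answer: $1608$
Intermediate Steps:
$O{\left(I \right)} = 6 + 4 I$ ($O{\left(I \right)} = 3 I + \left(6 + I\right) = 6 + 4 I$)
$g = -1608$ ($g = \left(6 + 4 \cdot 6\right)^{2} - 2508 = \left(6 + 24\right)^{2} - 2508 = 30^{2} - 2508 = 900 - 2508 = -1608$)
$- g = \left(-1\right) \left(-1608\right) = 1608$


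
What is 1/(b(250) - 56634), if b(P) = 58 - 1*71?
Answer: -1/56647 ≈ -1.7653e-5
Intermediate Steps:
b(P) = -13 (b(P) = 58 - 71 = -13)
1/(b(250) - 56634) = 1/(-13 - 56634) = 1/(-56647) = -1/56647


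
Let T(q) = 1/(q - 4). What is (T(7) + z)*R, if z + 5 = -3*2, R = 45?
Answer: -480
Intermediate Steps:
z = -11 (z = -5 - 3*2 = -5 - 6 = -11)
T(q) = 1/(-4 + q)
(T(7) + z)*R = (1/(-4 + 7) - 11)*45 = (1/3 - 11)*45 = (⅓ - 11)*45 = -32/3*45 = -480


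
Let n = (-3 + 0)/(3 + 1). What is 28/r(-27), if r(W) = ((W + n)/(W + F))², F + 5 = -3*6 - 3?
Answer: 1258432/12321 ≈ 102.14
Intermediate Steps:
F = -26 (F = -5 + (-3*6 - 3) = -5 + (-18 - 3) = -5 - 21 = -26)
n = -¾ (n = -3/4 = -3*¼ = -¾ ≈ -0.75000)
r(W) = (-¾ + W)²/(-26 + W)² (r(W) = ((W - ¾)/(W - 26))² = ((-¾ + W)/(-26 + W))² = (-¾ + W)²/(-26 + W)²)
28/r(-27) = 28/(((-3 + 4*(-27))²/(16*(-26 - 27)²))) = 28/(((1/16)*(-3 - 108)²/(-53)²)) = 28/(((1/16)*(1/2809)*(-111)²)) = 28/(((1/16)*(1/2809)*12321)) = 28/(12321/44944) = 28*(44944/12321) = 1258432/12321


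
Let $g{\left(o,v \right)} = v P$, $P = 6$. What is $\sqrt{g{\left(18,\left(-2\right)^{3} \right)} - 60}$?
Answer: $6 i \sqrt{3} \approx 10.392 i$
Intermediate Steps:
$g{\left(o,v \right)} = 6 v$ ($g{\left(o,v \right)} = v 6 = 6 v$)
$\sqrt{g{\left(18,\left(-2\right)^{3} \right)} - 60} = \sqrt{6 \left(-2\right)^{3} - 60} = \sqrt{6 \left(-8\right) - 60} = \sqrt{-48 - 60} = \sqrt{-108} = 6 i \sqrt{3}$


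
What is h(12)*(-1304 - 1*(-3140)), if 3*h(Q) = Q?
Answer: 7344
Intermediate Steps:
h(Q) = Q/3
h(12)*(-1304 - 1*(-3140)) = ((1/3)*12)*(-1304 - 1*(-3140)) = 4*(-1304 + 3140) = 4*1836 = 7344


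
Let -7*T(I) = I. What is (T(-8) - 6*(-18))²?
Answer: 583696/49 ≈ 11912.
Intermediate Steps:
T(I) = -I/7
(T(-8) - 6*(-18))² = (-⅐*(-8) - 6*(-18))² = (8/7 + 108)² = (764/7)² = 583696/49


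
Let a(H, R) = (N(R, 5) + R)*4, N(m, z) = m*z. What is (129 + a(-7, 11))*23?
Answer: 9039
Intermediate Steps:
a(H, R) = 24*R (a(H, R) = (R*5 + R)*4 = (5*R + R)*4 = (6*R)*4 = 24*R)
(129 + a(-7, 11))*23 = (129 + 24*11)*23 = (129 + 264)*23 = 393*23 = 9039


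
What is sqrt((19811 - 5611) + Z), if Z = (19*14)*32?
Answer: 2*sqrt(5678) ≈ 150.71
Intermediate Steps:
Z = 8512 (Z = 266*32 = 8512)
sqrt((19811 - 5611) + Z) = sqrt((19811 - 5611) + 8512) = sqrt(14200 + 8512) = sqrt(22712) = 2*sqrt(5678)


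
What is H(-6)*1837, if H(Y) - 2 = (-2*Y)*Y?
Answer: -128590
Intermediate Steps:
H(Y) = 2 - 2*Y² (H(Y) = 2 + (-2*Y)*Y = 2 - 2*Y²)
H(-6)*1837 = (2 - 2*(-6)²)*1837 = (2 - 2*36)*1837 = (2 - 72)*1837 = -70*1837 = -128590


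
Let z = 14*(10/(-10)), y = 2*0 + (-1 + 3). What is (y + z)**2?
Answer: 144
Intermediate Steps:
y = 2 (y = 0 + 2 = 2)
z = -14 (z = 14*(10*(-1/10)) = 14*(-1) = -14)
(y + z)**2 = (2 - 14)**2 = (-12)**2 = 144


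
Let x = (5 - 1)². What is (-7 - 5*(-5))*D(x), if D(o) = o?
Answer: 288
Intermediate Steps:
x = 16 (x = 4² = 16)
(-7 - 5*(-5))*D(x) = (-7 - 5*(-5))*16 = (-7 + 25)*16 = 18*16 = 288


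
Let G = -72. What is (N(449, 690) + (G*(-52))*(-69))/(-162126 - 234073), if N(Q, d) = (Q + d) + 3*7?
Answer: 257176/396199 ≈ 0.64911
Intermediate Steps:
N(Q, d) = 21 + Q + d (N(Q, d) = (Q + d) + 21 = 21 + Q + d)
(N(449, 690) + (G*(-52))*(-69))/(-162126 - 234073) = ((21 + 449 + 690) - 72*(-52)*(-69))/(-162126 - 234073) = (1160 + 3744*(-69))/(-396199) = (1160 - 258336)*(-1/396199) = -257176*(-1/396199) = 257176/396199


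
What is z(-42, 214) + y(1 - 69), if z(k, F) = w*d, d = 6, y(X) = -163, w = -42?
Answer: -415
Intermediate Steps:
z(k, F) = -252 (z(k, F) = -42*6 = -252)
z(-42, 214) + y(1 - 69) = -252 - 163 = -415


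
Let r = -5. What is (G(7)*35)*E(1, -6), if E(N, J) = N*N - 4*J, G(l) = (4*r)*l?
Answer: -122500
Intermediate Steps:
G(l) = -20*l (G(l) = (4*(-5))*l = -20*l)
E(N, J) = N² - 4*J
(G(7)*35)*E(1, -6) = (-20*7*35)*(1² - 4*(-6)) = (-140*35)*(1 + 24) = -4900*25 = -122500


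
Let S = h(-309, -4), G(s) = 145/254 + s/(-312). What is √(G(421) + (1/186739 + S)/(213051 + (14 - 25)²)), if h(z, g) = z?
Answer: I*√618776006024274178768486422/28166668116132 ≈ 0.88314*I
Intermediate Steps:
G(s) = 145/254 - s/312 (G(s) = 145*(1/254) + s*(-1/312) = 145/254 - s/312)
S = -309
√(G(421) + (1/186739 + S)/(213051 + (14 - 25)²)) = √((145/254 - 1/312*421) + (1/186739 - 309)/(213051 + (14 - 25)²)) = √((145/254 - 421/312) + (1/186739 - 309)/(213051 + (-11)²)) = √(-30847/39624 - 57702350/(186739*(213051 + 121))) = √(-30847/39624 - 57702350/186739/213172) = √(-30847/39624 - 57702350/186739*1/213172) = √(-30847/39624 - 28851175/19903763054) = √(-307557288942469/394333353625848) = I*√618776006024274178768486422/28166668116132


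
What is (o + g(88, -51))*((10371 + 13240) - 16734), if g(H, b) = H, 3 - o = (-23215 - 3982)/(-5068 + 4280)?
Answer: 306102147/788 ≈ 3.8845e+5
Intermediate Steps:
o = -24833/788 (o = 3 - (-23215 - 3982)/(-5068 + 4280) = 3 - (-27197)/(-788) = 3 - (-27197)*(-1)/788 = 3 - 1*27197/788 = 3 - 27197/788 = -24833/788 ≈ -31.514)
(o + g(88, -51))*((10371 + 13240) - 16734) = (-24833/788 + 88)*((10371 + 13240) - 16734) = 44511*(23611 - 16734)/788 = (44511/788)*6877 = 306102147/788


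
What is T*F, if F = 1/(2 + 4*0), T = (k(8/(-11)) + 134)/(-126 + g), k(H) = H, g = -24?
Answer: -733/1650 ≈ -0.44424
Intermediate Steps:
T = -733/825 (T = (8/(-11) + 134)/(-126 - 24) = (8*(-1/11) + 134)/(-150) = (-8/11 + 134)*(-1/150) = (1466/11)*(-1/150) = -733/825 ≈ -0.88848)
F = ½ (F = 1/(2 + 0) = 1/2 = ½ ≈ 0.50000)
T*F = -733/825*½ = -733/1650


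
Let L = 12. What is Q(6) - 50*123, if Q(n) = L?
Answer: -6138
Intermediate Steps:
Q(n) = 12
Q(6) - 50*123 = 12 - 50*123 = 12 - 6150 = -6138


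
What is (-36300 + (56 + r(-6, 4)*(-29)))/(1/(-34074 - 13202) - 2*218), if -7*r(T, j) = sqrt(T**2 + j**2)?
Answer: 1713471344/20612337 - 2742008*sqrt(13)/144286359 ≈ 83.060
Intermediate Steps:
r(T, j) = -sqrt(T**2 + j**2)/7
(-36300 + (56 + r(-6, 4)*(-29)))/(1/(-34074 - 13202) - 2*218) = (-36300 + (56 - sqrt((-6)**2 + 4**2)/7*(-29)))/(1/(-34074 - 13202) - 2*218) = (-36300 + (56 - sqrt(36 + 16)/7*(-29)))/(1/(-47276) - 436) = (-36300 + (56 - 2*sqrt(13)/7*(-29)))/(-1/47276 - 436) = (-36300 + (56 - 2*sqrt(13)/7*(-29)))/(-20612337/47276) = (-36300 + (56 - 2*sqrt(13)/7*(-29)))*(-47276/20612337) = (-36300 + (56 + 58*sqrt(13)/7))*(-47276/20612337) = (-36244 + 58*sqrt(13)/7)*(-47276/20612337) = 1713471344/20612337 - 2742008*sqrt(13)/144286359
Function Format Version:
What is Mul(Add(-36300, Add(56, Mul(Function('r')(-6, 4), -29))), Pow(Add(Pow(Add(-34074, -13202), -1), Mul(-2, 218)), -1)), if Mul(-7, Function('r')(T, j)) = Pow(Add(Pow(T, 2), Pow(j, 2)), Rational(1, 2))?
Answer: Add(Rational(1713471344, 20612337), Mul(Rational(-2742008, 144286359), Pow(13, Rational(1, 2)))) ≈ 83.060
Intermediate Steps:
Function('r')(T, j) = Mul(Rational(-1, 7), Pow(Add(Pow(T, 2), Pow(j, 2)), Rational(1, 2)))
Mul(Add(-36300, Add(56, Mul(Function('r')(-6, 4), -29))), Pow(Add(Pow(Add(-34074, -13202), -1), Mul(-2, 218)), -1)) = Mul(Add(-36300, Add(56, Mul(Mul(Rational(-1, 7), Pow(Add(Pow(-6, 2), Pow(4, 2)), Rational(1, 2))), -29))), Pow(Add(Pow(Add(-34074, -13202), -1), Mul(-2, 218)), -1)) = Mul(Add(-36300, Add(56, Mul(Mul(Rational(-1, 7), Pow(Add(36, 16), Rational(1, 2))), -29))), Pow(Add(Pow(-47276, -1), -436), -1)) = Mul(Add(-36300, Add(56, Mul(Mul(Rational(-1, 7), Pow(52, Rational(1, 2))), -29))), Pow(Add(Rational(-1, 47276), -436), -1)) = Mul(Add(-36300, Add(56, Mul(Mul(Rational(-1, 7), Mul(2, Pow(13, Rational(1, 2)))), -29))), Pow(Rational(-20612337, 47276), -1)) = Mul(Add(-36300, Add(56, Mul(Mul(Rational(-2, 7), Pow(13, Rational(1, 2))), -29))), Rational(-47276, 20612337)) = Mul(Add(-36300, Add(56, Mul(Rational(58, 7), Pow(13, Rational(1, 2))))), Rational(-47276, 20612337)) = Mul(Add(-36244, Mul(Rational(58, 7), Pow(13, Rational(1, 2)))), Rational(-47276, 20612337)) = Add(Rational(1713471344, 20612337), Mul(Rational(-2742008, 144286359), Pow(13, Rational(1, 2))))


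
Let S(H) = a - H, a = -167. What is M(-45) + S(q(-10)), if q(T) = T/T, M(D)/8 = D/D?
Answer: -160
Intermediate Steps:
M(D) = 8 (M(D) = 8*(D/D) = 8*1 = 8)
q(T) = 1
S(H) = -167 - H
M(-45) + S(q(-10)) = 8 + (-167 - 1*1) = 8 + (-167 - 1) = 8 - 168 = -160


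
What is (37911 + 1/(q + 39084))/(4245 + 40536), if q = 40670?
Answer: 131458865/155281038 ≈ 0.84659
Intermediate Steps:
(37911 + 1/(q + 39084))/(4245 + 40536) = (37911 + 1/(40670 + 39084))/(4245 + 40536) = (37911 + 1/79754)/44781 = (37911 + 1/79754)*(1/44781) = (3023553895/79754)*(1/44781) = 131458865/155281038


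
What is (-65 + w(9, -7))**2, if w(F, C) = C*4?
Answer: 8649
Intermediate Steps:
w(F, C) = 4*C
(-65 + w(9, -7))**2 = (-65 + 4*(-7))**2 = (-65 - 28)**2 = (-93)**2 = 8649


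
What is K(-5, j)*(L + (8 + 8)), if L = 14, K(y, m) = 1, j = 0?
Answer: 30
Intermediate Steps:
K(-5, j)*(L + (8 + 8)) = 1*(14 + (8 + 8)) = 1*(14 + 16) = 1*30 = 30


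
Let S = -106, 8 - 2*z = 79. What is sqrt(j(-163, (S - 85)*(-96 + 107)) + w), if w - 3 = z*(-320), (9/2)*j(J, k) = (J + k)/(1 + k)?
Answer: sqrt(1127517447)/315 ≈ 106.60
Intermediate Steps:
z = -71/2 (z = 4 - 1/2*79 = 4 - 79/2 = -71/2 ≈ -35.500)
j(J, k) = 2*(J + k)/(9*(1 + k)) (j(J, k) = 2*((J + k)/(1 + k))/9 = 2*(J + k)/(9*(1 + k)))
w = 11363 (w = 3 - 71/2*(-320) = 3 + 11360 = 11363)
sqrt(j(-163, (S - 85)*(-96 + 107)) + w) = sqrt(2*(-163 + (-106 - 85)*(-96 + 107))/(9*(1 + (-106 - 85)*(-96 + 107))) + 11363) = sqrt(2*(-163 - 191*11)/(9*(1 - 191*11)) + 11363) = sqrt(2*(-163 - 2101)/(9*(1 - 2101)) + 11363) = sqrt((2/9)*(-2264)/(-2100) + 11363) = sqrt((2/9)*(-1/2100)*(-2264) + 11363) = sqrt(1132/4725 + 11363) = sqrt(53691307/4725) = sqrt(1127517447)/315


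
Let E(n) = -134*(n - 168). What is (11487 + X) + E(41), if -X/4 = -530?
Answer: 30625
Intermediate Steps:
X = 2120 (X = -4*(-530) = 2120)
E(n) = 22512 - 134*n (E(n) = -134*(-168 + n) = 22512 - 134*n)
(11487 + X) + E(41) = (11487 + 2120) + (22512 - 134*41) = 13607 + (22512 - 5494) = 13607 + 17018 = 30625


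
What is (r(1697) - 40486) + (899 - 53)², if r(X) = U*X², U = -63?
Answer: -180752737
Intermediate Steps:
r(X) = -63*X²
(r(1697) - 40486) + (899 - 53)² = (-63*1697² - 40486) + (899 - 53)² = (-63*2879809 - 40486) + 846² = (-181427967 - 40486) + 715716 = -181468453 + 715716 = -180752737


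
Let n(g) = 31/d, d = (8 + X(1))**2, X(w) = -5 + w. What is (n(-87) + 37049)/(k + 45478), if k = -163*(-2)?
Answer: 197605/244288 ≈ 0.80890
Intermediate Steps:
k = 326
d = 16 (d = (8 + (-5 + 1))**2 = (8 - 4)**2 = 4**2 = 16)
n(g) = 31/16
(n(-87) + 37049)/(k + 45478) = (31/16 + 37049)/(326 + 45478) = (592815/16)/45804 = (592815/16)*(1/45804) = 197605/244288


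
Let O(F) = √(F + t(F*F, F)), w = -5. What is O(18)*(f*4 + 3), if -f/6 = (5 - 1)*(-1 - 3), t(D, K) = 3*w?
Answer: 387*√3 ≈ 670.30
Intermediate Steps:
t(D, K) = -15 (t(D, K) = 3*(-5) = -15)
O(F) = √(-15 + F) (O(F) = √(F - 15) = √(-15 + F))
f = 96 (f = -6*(5 - 1)*(-1 - 3) = -24*(-4) = -6*(-16) = 96)
O(18)*(f*4 + 3) = √(-15 + 18)*(96*4 + 3) = √3*(384 + 3) = √3*387 = 387*√3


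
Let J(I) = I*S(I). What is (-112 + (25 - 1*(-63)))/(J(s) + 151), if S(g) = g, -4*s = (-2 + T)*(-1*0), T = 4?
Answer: -24/151 ≈ -0.15894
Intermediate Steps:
s = 0 (s = -(-2 + 4)*(-1*0)/4 = -0/2 = -¼*0 = 0)
J(I) = I² (J(I) = I*I = I²)
(-112 + (25 - 1*(-63)))/(J(s) + 151) = (-112 + (25 - 1*(-63)))/(0² + 151) = (-112 + (25 + 63))/(0 + 151) = (-112 + 88)/151 = (1/151)*(-24) = -24/151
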